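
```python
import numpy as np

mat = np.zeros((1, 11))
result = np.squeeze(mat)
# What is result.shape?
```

(11,)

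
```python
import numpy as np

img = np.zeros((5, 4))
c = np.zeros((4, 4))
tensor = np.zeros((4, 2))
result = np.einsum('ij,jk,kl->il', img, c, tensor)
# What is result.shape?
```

(5, 2)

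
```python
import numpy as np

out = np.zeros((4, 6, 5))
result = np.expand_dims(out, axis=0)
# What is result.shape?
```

(1, 4, 6, 5)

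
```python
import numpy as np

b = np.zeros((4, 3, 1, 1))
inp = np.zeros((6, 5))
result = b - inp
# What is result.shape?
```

(4, 3, 6, 5)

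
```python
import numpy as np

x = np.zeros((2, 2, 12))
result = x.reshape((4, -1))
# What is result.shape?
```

(4, 12)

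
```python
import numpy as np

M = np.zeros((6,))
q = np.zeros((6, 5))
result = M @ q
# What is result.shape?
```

(5,)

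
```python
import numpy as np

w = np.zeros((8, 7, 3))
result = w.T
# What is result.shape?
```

(3, 7, 8)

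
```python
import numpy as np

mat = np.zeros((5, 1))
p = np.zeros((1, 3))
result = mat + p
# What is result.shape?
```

(5, 3)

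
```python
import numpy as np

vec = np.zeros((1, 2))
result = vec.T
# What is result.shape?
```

(2, 1)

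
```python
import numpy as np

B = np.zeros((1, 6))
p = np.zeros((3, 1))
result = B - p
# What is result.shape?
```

(3, 6)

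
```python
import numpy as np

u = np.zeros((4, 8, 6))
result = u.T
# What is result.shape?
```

(6, 8, 4)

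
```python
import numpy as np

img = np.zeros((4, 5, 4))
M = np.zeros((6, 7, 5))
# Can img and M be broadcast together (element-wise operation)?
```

No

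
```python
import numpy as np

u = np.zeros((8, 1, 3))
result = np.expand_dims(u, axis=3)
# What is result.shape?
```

(8, 1, 3, 1)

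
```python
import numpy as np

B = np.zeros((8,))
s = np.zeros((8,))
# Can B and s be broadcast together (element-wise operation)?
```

Yes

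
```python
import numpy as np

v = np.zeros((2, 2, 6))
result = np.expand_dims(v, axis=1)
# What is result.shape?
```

(2, 1, 2, 6)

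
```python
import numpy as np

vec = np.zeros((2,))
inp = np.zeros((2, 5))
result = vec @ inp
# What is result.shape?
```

(5,)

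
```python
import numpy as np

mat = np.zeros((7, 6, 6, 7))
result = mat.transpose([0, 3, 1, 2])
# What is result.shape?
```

(7, 7, 6, 6)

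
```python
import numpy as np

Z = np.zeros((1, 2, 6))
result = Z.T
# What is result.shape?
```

(6, 2, 1)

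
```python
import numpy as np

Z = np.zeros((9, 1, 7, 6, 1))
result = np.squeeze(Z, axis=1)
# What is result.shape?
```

(9, 7, 6, 1)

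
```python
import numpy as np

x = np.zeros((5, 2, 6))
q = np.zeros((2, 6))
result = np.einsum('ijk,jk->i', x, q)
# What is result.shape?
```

(5,)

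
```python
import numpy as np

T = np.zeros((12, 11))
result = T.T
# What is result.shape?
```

(11, 12)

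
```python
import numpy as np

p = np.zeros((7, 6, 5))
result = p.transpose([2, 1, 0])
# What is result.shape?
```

(5, 6, 7)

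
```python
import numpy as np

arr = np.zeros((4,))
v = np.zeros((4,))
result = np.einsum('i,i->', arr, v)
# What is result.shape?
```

()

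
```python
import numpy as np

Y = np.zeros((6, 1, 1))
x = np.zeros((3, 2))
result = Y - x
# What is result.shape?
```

(6, 3, 2)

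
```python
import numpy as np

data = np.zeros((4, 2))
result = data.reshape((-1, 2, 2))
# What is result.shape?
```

(2, 2, 2)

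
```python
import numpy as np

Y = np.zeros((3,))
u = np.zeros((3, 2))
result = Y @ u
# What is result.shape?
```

(2,)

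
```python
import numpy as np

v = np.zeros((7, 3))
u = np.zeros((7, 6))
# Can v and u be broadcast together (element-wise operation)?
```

No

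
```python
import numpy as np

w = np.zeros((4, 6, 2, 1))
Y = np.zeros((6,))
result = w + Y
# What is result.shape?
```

(4, 6, 2, 6)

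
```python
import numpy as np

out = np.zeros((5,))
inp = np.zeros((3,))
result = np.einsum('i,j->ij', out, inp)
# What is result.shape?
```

(5, 3)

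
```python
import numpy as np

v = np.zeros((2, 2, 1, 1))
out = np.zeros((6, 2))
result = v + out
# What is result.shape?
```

(2, 2, 6, 2)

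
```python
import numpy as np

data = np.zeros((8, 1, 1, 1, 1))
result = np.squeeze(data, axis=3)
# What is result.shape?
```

(8, 1, 1, 1)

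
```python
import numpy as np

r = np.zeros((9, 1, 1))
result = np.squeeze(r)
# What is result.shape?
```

(9,)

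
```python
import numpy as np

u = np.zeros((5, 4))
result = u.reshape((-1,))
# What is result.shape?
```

(20,)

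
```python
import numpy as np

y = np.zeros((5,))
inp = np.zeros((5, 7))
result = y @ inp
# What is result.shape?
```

(7,)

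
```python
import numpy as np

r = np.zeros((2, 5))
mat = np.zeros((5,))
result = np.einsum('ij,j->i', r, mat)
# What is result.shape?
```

(2,)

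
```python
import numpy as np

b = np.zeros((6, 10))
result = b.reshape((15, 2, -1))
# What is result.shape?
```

(15, 2, 2)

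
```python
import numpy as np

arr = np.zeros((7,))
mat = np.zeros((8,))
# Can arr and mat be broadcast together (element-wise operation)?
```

No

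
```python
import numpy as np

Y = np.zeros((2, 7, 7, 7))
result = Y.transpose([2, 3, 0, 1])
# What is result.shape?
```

(7, 7, 2, 7)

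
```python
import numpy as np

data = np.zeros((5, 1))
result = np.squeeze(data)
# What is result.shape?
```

(5,)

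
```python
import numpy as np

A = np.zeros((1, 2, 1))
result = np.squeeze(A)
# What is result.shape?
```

(2,)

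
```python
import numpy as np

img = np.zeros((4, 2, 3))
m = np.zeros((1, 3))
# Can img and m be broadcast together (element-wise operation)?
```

Yes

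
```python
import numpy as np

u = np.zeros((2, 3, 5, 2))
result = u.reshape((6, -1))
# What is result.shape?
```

(6, 10)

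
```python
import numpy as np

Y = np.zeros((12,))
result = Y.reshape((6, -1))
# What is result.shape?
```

(6, 2)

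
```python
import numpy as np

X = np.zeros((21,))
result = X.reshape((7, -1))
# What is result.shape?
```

(7, 3)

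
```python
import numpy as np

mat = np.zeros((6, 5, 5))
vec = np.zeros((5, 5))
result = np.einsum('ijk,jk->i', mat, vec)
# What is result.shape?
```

(6,)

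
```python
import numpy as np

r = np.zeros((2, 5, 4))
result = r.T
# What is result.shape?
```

(4, 5, 2)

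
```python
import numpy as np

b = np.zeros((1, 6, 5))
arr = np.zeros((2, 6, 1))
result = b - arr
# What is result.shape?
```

(2, 6, 5)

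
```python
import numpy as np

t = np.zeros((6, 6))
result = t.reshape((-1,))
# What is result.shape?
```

(36,)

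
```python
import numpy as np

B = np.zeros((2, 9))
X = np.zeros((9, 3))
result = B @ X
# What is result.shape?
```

(2, 3)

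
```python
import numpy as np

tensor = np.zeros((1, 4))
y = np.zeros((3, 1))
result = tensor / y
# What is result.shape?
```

(3, 4)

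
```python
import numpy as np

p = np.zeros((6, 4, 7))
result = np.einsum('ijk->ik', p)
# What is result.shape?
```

(6, 7)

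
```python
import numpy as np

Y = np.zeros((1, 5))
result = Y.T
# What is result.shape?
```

(5, 1)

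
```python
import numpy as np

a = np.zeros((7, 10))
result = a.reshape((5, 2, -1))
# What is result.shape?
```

(5, 2, 7)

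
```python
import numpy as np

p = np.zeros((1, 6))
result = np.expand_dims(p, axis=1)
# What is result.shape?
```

(1, 1, 6)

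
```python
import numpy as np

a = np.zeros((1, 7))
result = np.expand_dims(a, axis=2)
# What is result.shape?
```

(1, 7, 1)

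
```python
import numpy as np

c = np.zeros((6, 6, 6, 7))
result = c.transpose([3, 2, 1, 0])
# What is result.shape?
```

(7, 6, 6, 6)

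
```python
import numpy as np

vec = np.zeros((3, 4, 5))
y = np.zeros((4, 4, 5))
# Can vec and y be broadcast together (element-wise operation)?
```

No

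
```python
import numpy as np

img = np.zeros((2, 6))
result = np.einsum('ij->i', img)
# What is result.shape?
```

(2,)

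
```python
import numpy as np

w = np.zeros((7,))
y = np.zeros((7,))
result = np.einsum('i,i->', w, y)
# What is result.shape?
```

()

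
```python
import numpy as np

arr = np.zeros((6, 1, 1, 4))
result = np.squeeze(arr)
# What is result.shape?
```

(6, 4)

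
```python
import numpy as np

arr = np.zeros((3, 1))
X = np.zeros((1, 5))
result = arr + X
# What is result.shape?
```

(3, 5)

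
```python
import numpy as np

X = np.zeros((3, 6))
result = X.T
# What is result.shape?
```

(6, 3)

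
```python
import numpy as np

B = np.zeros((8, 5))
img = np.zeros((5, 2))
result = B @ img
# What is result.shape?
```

(8, 2)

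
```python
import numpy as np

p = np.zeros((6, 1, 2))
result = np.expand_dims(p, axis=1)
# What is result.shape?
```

(6, 1, 1, 2)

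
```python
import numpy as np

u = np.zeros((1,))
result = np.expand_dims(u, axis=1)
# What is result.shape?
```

(1, 1)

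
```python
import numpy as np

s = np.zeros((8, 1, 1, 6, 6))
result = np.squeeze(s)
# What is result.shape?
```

(8, 6, 6)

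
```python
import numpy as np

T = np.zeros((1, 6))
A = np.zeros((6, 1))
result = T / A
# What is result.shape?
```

(6, 6)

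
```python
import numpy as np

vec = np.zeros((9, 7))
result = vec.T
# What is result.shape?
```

(7, 9)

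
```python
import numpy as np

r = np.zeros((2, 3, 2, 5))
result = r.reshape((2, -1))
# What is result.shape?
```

(2, 30)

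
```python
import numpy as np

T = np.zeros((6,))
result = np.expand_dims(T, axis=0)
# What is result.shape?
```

(1, 6)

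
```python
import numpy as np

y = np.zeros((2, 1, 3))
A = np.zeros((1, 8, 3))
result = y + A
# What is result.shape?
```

(2, 8, 3)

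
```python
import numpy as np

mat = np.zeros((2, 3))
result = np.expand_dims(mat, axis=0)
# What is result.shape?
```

(1, 2, 3)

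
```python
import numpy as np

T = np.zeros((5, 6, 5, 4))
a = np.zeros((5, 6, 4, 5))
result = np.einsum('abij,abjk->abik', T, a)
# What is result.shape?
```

(5, 6, 5, 5)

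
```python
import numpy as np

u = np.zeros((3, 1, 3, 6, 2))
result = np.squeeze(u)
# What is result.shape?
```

(3, 3, 6, 2)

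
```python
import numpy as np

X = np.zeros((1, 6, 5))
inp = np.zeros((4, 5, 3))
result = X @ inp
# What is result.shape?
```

(4, 6, 3)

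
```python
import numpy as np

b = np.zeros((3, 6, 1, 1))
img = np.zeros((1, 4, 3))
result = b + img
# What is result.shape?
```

(3, 6, 4, 3)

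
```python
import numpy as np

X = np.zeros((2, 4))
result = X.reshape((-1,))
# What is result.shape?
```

(8,)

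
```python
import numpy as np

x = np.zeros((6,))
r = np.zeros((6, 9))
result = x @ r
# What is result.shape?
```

(9,)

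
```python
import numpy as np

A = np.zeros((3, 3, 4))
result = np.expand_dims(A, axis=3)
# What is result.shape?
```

(3, 3, 4, 1)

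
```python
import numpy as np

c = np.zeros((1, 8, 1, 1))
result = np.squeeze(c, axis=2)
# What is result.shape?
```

(1, 8, 1)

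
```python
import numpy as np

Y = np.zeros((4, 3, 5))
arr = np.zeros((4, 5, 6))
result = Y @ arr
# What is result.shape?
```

(4, 3, 6)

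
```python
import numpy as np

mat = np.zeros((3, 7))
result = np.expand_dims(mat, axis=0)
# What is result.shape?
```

(1, 3, 7)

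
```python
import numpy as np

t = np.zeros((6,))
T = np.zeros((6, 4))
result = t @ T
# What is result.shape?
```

(4,)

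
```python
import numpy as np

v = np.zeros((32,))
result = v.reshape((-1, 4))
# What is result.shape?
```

(8, 4)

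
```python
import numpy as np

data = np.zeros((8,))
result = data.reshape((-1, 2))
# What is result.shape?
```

(4, 2)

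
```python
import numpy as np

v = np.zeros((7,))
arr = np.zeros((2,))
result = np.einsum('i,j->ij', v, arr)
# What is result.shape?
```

(7, 2)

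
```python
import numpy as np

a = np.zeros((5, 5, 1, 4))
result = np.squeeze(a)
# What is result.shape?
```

(5, 5, 4)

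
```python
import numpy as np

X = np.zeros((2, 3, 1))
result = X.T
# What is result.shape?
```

(1, 3, 2)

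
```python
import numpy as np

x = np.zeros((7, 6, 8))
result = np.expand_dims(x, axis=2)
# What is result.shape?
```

(7, 6, 1, 8)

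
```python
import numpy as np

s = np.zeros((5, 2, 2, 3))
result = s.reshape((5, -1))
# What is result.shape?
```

(5, 12)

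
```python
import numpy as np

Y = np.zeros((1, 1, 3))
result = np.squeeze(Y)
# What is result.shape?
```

(3,)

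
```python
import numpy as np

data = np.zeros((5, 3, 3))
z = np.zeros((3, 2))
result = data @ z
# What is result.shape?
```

(5, 3, 2)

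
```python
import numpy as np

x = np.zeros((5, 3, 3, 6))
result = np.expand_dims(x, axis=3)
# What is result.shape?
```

(5, 3, 3, 1, 6)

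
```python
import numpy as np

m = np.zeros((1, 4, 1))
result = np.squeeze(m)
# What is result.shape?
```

(4,)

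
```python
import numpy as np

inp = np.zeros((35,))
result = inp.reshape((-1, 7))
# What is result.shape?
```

(5, 7)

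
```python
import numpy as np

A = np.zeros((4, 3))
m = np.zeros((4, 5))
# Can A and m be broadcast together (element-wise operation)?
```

No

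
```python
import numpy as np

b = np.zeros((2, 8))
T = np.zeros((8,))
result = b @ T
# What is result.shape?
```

(2,)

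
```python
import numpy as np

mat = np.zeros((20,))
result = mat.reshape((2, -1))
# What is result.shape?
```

(2, 10)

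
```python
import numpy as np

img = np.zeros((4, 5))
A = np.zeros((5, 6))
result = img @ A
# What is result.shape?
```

(4, 6)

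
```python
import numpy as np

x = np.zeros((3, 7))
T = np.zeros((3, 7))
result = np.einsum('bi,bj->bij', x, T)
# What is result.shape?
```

(3, 7, 7)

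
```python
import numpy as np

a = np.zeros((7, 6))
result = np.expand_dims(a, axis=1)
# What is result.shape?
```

(7, 1, 6)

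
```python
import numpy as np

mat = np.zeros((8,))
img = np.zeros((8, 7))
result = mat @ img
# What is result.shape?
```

(7,)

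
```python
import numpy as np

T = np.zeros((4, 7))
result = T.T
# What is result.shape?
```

(7, 4)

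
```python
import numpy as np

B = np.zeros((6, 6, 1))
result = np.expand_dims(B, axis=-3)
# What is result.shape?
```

(6, 1, 6, 1)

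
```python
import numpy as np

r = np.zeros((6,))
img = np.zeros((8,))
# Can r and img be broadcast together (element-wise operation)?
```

No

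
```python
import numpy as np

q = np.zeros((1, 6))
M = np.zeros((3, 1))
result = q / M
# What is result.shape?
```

(3, 6)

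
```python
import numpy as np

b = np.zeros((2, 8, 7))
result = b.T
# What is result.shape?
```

(7, 8, 2)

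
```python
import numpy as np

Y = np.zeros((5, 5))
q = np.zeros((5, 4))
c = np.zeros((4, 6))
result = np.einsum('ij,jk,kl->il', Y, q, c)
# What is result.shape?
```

(5, 6)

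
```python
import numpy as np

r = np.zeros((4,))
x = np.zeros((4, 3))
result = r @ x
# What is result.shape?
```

(3,)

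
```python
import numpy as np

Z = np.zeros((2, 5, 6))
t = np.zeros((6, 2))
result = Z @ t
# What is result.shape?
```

(2, 5, 2)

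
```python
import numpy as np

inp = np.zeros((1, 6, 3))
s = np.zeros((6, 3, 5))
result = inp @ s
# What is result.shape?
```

(6, 6, 5)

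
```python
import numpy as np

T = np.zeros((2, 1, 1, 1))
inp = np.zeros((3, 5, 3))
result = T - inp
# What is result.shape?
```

(2, 3, 5, 3)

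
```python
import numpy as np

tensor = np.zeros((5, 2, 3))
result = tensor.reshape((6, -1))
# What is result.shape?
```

(6, 5)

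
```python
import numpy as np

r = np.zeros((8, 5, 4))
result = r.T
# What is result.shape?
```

(4, 5, 8)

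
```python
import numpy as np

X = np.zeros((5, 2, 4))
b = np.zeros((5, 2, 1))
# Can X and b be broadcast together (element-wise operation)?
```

Yes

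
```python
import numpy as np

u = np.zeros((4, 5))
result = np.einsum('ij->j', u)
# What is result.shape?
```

(5,)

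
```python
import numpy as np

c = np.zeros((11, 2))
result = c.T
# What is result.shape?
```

(2, 11)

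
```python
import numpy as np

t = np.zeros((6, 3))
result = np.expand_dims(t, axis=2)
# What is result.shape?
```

(6, 3, 1)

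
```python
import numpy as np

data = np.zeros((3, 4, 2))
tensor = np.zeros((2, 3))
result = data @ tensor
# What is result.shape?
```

(3, 4, 3)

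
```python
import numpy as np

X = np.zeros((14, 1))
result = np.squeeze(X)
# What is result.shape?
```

(14,)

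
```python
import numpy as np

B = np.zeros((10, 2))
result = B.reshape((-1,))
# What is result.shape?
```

(20,)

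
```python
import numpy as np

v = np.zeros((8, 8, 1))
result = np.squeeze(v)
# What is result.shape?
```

(8, 8)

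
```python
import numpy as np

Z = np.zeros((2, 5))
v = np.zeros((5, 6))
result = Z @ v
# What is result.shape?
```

(2, 6)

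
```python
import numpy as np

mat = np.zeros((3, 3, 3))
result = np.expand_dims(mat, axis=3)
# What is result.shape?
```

(3, 3, 3, 1)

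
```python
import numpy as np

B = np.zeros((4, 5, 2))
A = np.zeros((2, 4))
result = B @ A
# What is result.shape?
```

(4, 5, 4)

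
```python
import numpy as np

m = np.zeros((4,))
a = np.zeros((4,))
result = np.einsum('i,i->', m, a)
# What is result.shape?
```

()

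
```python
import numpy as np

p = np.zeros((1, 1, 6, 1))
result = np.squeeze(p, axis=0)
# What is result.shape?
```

(1, 6, 1)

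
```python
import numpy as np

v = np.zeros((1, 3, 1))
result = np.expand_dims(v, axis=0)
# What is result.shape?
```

(1, 1, 3, 1)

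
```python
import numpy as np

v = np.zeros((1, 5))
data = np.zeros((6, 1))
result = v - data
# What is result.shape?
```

(6, 5)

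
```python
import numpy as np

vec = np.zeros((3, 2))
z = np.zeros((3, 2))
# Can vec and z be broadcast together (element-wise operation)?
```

Yes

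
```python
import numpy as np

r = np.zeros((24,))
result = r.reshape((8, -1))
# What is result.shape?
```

(8, 3)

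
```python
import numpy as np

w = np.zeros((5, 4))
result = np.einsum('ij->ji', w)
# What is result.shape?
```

(4, 5)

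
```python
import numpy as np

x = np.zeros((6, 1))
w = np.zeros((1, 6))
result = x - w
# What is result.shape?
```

(6, 6)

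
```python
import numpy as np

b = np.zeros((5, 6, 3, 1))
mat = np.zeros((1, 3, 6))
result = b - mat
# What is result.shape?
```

(5, 6, 3, 6)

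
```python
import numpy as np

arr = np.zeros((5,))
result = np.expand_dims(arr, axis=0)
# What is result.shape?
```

(1, 5)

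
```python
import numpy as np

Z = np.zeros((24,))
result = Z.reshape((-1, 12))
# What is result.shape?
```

(2, 12)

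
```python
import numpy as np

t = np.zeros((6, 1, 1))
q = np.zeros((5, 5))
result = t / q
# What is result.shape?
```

(6, 5, 5)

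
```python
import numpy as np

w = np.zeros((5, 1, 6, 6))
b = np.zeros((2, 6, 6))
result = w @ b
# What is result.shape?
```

(5, 2, 6, 6)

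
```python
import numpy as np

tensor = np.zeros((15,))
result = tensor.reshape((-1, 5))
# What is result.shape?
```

(3, 5)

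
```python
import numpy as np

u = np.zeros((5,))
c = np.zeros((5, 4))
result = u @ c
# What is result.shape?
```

(4,)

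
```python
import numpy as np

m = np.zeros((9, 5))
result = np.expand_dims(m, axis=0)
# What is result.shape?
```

(1, 9, 5)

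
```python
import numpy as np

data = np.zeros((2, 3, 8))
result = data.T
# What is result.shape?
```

(8, 3, 2)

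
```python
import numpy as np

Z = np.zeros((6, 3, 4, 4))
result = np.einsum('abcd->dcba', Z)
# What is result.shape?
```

(4, 4, 3, 6)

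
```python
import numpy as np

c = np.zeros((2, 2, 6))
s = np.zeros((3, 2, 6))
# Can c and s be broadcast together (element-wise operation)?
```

No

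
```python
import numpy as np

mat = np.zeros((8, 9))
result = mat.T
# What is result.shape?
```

(9, 8)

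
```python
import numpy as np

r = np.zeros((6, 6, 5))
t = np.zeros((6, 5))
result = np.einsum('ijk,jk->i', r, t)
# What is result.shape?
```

(6,)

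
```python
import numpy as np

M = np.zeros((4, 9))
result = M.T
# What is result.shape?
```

(9, 4)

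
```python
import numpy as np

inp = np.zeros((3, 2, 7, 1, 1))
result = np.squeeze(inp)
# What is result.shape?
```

(3, 2, 7)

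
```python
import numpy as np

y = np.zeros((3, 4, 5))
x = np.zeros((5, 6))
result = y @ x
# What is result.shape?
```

(3, 4, 6)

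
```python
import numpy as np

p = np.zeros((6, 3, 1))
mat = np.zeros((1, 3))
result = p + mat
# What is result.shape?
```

(6, 3, 3)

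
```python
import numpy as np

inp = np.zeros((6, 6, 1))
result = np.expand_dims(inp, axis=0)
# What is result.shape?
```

(1, 6, 6, 1)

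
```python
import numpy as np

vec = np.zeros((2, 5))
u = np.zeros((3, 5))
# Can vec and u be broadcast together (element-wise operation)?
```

No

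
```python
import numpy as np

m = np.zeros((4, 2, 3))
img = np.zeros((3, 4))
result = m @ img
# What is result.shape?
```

(4, 2, 4)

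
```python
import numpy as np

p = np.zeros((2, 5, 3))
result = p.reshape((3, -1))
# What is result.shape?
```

(3, 10)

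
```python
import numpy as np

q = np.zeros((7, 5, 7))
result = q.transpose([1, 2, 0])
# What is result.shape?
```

(5, 7, 7)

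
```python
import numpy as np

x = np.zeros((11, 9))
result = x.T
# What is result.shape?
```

(9, 11)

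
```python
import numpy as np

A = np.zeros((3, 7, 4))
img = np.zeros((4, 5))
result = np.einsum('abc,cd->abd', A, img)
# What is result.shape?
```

(3, 7, 5)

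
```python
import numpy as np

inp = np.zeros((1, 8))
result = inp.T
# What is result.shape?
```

(8, 1)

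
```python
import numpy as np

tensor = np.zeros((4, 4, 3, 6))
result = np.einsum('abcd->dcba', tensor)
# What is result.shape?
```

(6, 3, 4, 4)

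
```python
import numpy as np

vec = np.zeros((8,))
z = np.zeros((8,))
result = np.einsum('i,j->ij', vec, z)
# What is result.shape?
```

(8, 8)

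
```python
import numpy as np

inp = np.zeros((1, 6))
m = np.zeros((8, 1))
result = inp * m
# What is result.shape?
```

(8, 6)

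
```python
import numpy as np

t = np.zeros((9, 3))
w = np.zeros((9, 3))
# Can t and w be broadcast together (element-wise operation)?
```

Yes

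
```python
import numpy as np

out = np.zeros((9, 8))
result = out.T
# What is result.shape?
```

(8, 9)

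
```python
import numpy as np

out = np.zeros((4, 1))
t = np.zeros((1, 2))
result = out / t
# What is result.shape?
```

(4, 2)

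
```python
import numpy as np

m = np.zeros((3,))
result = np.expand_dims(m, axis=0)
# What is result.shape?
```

(1, 3)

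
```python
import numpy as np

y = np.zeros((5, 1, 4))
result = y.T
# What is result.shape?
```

(4, 1, 5)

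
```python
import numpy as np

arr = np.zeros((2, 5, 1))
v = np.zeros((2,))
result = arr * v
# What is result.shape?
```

(2, 5, 2)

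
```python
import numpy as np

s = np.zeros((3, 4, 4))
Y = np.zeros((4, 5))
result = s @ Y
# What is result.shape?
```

(3, 4, 5)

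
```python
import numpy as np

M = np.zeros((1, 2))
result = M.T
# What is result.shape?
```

(2, 1)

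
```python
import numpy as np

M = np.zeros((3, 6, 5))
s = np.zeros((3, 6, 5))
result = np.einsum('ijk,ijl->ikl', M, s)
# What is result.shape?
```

(3, 5, 5)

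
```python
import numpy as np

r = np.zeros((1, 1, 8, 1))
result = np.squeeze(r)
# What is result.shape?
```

(8,)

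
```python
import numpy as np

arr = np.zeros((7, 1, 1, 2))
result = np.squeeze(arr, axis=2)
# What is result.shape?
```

(7, 1, 2)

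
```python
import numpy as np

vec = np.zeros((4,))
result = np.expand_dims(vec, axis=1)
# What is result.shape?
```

(4, 1)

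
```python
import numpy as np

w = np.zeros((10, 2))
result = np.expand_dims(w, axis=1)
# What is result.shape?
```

(10, 1, 2)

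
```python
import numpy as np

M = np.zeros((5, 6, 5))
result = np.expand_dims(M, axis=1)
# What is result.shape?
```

(5, 1, 6, 5)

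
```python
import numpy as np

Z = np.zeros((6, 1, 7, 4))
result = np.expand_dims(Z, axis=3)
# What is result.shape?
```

(6, 1, 7, 1, 4)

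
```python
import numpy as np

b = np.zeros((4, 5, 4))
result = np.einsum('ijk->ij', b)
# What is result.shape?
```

(4, 5)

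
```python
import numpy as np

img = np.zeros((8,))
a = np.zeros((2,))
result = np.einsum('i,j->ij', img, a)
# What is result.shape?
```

(8, 2)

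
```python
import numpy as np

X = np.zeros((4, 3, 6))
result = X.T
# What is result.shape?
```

(6, 3, 4)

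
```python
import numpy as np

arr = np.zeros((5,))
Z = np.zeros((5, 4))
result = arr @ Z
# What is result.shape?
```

(4,)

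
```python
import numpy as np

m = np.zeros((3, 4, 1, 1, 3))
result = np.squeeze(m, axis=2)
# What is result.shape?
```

(3, 4, 1, 3)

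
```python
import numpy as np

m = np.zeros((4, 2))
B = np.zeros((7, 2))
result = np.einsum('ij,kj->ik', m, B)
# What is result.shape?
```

(4, 7)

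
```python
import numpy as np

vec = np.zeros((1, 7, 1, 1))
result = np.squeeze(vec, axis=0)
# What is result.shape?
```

(7, 1, 1)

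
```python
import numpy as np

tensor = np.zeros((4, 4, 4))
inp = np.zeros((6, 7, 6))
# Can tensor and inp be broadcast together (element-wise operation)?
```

No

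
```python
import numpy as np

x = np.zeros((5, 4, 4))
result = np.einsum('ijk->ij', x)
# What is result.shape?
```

(5, 4)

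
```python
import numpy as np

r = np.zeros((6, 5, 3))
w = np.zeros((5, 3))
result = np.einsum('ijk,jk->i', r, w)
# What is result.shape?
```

(6,)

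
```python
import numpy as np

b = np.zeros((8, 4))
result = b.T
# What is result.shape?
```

(4, 8)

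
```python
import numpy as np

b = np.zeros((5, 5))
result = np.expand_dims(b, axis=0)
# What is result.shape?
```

(1, 5, 5)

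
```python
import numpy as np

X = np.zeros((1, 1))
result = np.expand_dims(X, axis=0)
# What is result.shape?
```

(1, 1, 1)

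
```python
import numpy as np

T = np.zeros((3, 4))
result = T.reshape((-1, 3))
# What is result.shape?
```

(4, 3)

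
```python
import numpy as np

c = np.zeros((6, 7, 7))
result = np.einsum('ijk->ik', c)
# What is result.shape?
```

(6, 7)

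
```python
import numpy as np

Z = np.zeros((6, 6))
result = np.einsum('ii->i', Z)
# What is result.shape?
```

(6,)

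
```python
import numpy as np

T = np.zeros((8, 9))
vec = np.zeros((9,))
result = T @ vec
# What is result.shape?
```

(8,)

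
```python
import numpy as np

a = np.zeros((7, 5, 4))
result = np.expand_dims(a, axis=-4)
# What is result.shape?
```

(1, 7, 5, 4)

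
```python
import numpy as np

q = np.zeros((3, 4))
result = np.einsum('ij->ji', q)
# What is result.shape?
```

(4, 3)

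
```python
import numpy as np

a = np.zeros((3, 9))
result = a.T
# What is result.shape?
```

(9, 3)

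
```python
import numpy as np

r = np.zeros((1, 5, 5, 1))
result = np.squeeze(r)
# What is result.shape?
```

(5, 5)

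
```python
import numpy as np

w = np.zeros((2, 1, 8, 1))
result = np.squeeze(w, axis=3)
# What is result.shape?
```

(2, 1, 8)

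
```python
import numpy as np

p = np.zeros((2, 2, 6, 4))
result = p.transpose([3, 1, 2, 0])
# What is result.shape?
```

(4, 2, 6, 2)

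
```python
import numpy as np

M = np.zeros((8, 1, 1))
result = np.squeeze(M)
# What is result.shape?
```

(8,)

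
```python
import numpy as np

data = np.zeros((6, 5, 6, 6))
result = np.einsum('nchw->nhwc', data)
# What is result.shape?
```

(6, 6, 6, 5)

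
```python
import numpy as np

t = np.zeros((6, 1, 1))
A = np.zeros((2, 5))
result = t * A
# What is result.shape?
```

(6, 2, 5)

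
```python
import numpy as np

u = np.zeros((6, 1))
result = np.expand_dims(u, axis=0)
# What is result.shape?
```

(1, 6, 1)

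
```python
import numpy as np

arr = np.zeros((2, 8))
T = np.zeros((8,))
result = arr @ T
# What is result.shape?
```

(2,)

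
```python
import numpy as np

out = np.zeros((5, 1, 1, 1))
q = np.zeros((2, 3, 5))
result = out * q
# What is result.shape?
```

(5, 2, 3, 5)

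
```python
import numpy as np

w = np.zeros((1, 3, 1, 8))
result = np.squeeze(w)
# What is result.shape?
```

(3, 8)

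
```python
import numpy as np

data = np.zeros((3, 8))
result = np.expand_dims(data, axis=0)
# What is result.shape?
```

(1, 3, 8)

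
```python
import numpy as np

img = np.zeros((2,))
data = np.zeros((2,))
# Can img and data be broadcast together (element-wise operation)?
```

Yes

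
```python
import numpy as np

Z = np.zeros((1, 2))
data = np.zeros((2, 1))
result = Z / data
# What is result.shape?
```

(2, 2)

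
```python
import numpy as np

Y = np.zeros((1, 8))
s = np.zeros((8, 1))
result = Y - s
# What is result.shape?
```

(8, 8)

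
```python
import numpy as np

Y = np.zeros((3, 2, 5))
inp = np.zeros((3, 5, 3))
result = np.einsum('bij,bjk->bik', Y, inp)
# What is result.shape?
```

(3, 2, 3)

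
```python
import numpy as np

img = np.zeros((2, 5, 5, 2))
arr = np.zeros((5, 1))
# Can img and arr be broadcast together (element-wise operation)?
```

Yes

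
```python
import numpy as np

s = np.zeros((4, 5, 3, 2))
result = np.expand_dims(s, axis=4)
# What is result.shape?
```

(4, 5, 3, 2, 1)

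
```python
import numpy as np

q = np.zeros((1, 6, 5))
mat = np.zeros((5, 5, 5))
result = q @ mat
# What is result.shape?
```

(5, 6, 5)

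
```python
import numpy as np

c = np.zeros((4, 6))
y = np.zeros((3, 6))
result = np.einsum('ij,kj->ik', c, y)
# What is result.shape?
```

(4, 3)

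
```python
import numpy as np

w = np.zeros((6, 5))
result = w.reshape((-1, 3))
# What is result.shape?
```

(10, 3)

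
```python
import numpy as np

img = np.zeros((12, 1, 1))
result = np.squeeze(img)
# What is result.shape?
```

(12,)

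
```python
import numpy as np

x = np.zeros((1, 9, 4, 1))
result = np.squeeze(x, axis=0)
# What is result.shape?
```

(9, 4, 1)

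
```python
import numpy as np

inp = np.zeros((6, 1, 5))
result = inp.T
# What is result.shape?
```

(5, 1, 6)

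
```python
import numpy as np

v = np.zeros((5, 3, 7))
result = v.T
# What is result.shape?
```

(7, 3, 5)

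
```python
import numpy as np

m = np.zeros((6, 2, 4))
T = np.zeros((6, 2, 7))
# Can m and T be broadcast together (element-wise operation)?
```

No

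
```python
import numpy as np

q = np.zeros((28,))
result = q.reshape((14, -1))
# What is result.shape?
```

(14, 2)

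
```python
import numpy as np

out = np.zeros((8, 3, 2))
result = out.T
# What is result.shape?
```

(2, 3, 8)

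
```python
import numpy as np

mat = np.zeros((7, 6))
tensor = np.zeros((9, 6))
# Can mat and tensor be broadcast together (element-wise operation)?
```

No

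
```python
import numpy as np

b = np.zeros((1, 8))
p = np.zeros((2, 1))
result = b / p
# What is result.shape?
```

(2, 8)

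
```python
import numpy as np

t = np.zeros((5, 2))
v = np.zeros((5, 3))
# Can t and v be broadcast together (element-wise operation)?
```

No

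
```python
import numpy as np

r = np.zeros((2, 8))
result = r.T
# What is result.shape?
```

(8, 2)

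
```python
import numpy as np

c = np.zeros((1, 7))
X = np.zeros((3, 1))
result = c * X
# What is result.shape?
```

(3, 7)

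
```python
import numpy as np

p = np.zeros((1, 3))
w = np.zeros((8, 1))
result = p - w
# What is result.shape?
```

(8, 3)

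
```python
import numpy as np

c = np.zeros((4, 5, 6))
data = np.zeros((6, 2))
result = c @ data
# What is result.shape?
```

(4, 5, 2)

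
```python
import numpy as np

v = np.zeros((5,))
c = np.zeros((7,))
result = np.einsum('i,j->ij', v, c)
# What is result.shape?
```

(5, 7)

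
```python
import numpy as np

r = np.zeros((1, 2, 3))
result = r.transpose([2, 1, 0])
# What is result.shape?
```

(3, 2, 1)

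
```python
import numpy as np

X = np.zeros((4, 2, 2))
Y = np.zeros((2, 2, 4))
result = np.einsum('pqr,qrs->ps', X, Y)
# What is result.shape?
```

(4, 4)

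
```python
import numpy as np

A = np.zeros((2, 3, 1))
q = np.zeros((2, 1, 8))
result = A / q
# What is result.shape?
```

(2, 3, 8)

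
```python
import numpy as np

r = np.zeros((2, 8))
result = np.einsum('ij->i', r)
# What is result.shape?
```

(2,)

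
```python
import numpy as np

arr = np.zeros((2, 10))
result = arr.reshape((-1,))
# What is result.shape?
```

(20,)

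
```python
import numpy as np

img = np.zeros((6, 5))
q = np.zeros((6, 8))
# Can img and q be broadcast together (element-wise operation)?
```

No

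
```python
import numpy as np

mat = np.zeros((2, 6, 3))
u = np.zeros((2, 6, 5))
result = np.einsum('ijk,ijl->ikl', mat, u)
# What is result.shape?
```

(2, 3, 5)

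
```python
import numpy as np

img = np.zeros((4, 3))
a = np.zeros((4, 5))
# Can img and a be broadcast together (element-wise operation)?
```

No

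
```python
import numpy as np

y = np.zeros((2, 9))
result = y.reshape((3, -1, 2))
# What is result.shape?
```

(3, 3, 2)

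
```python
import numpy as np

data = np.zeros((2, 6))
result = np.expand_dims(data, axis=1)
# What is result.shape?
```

(2, 1, 6)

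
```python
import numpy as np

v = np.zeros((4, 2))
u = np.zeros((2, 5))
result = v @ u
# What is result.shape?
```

(4, 5)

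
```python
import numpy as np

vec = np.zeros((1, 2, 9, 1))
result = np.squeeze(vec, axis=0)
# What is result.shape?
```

(2, 9, 1)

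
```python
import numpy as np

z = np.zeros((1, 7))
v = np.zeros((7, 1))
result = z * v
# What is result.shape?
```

(7, 7)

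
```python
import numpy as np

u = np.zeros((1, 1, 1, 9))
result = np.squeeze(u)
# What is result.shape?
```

(9,)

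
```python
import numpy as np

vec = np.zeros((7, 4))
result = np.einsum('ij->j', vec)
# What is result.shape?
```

(4,)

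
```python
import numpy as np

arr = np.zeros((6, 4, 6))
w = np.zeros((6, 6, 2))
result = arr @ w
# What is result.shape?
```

(6, 4, 2)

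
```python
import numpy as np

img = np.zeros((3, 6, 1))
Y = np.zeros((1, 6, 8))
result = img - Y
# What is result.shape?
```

(3, 6, 8)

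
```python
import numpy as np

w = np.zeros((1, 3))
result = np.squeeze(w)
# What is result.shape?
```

(3,)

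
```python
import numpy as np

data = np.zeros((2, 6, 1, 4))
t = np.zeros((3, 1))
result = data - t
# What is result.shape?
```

(2, 6, 3, 4)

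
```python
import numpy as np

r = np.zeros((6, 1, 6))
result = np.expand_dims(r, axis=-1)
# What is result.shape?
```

(6, 1, 6, 1)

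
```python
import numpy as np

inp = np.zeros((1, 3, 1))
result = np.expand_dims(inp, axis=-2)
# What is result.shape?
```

(1, 3, 1, 1)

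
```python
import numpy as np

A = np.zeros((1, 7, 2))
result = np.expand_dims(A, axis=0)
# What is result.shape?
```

(1, 1, 7, 2)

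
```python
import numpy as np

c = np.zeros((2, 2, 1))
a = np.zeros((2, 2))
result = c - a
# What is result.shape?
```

(2, 2, 2)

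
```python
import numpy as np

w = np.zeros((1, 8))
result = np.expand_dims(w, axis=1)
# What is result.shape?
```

(1, 1, 8)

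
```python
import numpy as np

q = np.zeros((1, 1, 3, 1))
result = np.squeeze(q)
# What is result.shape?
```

(3,)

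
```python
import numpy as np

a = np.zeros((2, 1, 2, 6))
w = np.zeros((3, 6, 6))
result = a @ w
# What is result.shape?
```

(2, 3, 2, 6)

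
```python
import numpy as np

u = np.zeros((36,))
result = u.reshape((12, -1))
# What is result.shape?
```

(12, 3)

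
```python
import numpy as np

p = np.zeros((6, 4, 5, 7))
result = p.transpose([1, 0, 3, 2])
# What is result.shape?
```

(4, 6, 7, 5)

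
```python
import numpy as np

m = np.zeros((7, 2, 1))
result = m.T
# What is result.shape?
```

(1, 2, 7)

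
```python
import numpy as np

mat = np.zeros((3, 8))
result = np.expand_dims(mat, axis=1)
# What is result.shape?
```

(3, 1, 8)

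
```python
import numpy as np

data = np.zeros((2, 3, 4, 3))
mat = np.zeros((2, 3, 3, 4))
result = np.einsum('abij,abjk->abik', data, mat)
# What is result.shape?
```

(2, 3, 4, 4)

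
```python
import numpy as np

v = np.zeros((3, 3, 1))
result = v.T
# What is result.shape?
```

(1, 3, 3)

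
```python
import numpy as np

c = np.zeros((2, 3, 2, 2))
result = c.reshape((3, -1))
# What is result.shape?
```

(3, 8)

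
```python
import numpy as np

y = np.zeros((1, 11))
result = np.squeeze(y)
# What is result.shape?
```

(11,)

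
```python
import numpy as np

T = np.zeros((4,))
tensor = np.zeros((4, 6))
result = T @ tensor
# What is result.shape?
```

(6,)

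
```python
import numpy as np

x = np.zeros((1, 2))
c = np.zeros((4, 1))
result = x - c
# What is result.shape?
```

(4, 2)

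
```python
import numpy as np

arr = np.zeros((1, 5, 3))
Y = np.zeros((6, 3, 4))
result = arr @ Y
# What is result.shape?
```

(6, 5, 4)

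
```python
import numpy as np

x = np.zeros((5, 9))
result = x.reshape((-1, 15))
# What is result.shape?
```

(3, 15)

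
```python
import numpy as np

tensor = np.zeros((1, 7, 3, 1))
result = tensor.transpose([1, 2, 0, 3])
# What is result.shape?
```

(7, 3, 1, 1)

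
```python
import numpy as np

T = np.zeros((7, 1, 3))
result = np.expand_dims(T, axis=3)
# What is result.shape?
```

(7, 1, 3, 1)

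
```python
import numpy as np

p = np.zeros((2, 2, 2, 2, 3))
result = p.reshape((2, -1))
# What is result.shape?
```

(2, 24)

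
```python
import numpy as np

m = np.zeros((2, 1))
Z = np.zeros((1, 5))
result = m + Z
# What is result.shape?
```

(2, 5)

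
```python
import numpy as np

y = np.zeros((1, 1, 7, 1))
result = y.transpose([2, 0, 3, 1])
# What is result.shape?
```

(7, 1, 1, 1)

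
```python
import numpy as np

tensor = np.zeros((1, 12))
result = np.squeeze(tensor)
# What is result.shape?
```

(12,)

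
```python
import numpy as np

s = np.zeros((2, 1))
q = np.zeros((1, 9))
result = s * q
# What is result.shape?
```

(2, 9)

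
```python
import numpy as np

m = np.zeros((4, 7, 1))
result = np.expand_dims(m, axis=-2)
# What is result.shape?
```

(4, 7, 1, 1)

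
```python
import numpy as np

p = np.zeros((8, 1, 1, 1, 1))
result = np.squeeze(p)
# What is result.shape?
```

(8,)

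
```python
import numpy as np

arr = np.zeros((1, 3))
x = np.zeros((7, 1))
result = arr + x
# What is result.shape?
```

(7, 3)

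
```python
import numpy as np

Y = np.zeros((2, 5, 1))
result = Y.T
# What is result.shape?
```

(1, 5, 2)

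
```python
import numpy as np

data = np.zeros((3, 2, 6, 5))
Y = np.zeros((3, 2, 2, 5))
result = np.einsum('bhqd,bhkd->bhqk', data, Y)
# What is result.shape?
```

(3, 2, 6, 2)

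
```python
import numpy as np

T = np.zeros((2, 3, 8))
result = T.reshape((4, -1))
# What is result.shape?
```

(4, 12)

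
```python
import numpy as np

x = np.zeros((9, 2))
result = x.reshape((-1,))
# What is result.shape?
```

(18,)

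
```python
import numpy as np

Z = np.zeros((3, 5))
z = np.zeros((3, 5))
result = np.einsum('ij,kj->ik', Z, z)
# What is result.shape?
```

(3, 3)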